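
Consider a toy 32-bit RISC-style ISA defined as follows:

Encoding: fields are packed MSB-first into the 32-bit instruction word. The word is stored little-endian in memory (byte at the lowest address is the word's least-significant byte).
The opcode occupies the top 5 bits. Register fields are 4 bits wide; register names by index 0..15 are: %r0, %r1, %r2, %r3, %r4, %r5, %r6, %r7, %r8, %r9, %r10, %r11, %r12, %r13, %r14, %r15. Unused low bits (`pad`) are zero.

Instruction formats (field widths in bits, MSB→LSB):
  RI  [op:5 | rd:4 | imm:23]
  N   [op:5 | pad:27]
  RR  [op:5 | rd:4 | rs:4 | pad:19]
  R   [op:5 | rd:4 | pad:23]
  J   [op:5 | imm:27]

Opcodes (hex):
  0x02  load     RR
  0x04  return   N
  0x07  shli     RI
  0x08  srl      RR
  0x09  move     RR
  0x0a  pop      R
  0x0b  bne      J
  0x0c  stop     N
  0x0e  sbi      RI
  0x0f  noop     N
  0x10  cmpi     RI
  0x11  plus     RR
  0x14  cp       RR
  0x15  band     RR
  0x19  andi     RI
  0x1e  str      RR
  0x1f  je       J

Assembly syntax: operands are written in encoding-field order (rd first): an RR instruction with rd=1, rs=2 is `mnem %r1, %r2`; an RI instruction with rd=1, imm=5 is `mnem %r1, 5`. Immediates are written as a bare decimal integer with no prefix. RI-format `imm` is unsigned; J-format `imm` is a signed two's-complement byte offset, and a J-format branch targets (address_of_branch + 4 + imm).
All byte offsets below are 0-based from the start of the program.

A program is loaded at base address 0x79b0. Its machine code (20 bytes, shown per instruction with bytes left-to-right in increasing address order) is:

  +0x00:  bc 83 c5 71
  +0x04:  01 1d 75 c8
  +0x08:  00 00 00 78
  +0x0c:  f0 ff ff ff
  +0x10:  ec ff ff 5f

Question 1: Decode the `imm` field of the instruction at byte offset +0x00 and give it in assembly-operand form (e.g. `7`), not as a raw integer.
4555708

+0x00: bc 83 c5 71 ⇒ word 0x71c583bc (little)
  top 5b → 0xe → sbi [RI]
  rd@[26:23]=0x3 ⇒ %r3
  imm@[22:0]=0x4583bc ⇒ 4555708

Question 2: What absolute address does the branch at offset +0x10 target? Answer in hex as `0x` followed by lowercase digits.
@+10  little-endian(ec ff ff 5f) = 0x5fffffec
  top 5b → 0xb → bne [J]
  imm@[26:0]=0x7ffffec (s27→-20) ⇒ -20
  target = base 0x79b0 + off 0x10 + 4 + imm -20 = 0x79b0

0x79b0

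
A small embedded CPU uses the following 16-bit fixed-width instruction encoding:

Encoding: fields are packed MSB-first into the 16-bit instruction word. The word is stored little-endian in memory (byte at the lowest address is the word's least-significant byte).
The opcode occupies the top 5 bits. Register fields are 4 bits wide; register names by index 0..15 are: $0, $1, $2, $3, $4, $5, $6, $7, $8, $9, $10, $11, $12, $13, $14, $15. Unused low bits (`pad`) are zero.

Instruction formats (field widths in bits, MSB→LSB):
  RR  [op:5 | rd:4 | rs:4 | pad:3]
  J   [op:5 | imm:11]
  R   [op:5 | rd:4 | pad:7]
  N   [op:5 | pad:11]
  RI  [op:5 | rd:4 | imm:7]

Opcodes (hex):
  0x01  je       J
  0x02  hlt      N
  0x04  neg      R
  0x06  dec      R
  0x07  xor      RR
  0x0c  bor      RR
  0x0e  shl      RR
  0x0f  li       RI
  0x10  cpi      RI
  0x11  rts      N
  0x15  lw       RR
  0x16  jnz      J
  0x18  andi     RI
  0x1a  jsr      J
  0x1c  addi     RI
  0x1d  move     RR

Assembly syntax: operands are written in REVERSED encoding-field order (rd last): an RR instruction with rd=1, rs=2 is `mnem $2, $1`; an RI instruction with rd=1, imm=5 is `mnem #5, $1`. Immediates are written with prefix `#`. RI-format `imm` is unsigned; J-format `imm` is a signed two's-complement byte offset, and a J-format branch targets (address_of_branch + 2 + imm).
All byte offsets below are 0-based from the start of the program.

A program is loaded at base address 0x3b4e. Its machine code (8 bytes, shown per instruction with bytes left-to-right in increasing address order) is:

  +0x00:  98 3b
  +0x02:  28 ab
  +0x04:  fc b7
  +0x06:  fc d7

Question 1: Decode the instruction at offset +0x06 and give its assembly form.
+0x06: fc d7 ⇒ word 0xd7fc (little)
  opcode bits[15:11]=0x1a: jsr/J
  imm@[10:0]=0x7fc (s11→-4) ⇒ #-4

jsr #-4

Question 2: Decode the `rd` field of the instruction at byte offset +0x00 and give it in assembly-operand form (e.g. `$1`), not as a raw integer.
$7

off 0x00: read 98 3b as little → 0x3b98
  top 5b → 0x7 → xor [RR]
  rd@[10:7]=0x7 ⇒ $7
  rs@[6:3]=0x3 ⇒ $3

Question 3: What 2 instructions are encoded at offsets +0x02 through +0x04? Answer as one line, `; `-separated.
lw $5, $6; jnz #-4

@+02  little-endian(28 ab) = 0xab28
  op=0xab28>>11=0x15 ⇒ lw (RR)
  rd@[10:7]=0x6 ⇒ $6
  rs@[6:3]=0x5 ⇒ $5
@+04  little-endian(fc b7) = 0xb7fc
  op=0xb7fc>>11=0x16 ⇒ jnz (J)
  imm@[10:0]=0x7fc (s11→-4) ⇒ #-4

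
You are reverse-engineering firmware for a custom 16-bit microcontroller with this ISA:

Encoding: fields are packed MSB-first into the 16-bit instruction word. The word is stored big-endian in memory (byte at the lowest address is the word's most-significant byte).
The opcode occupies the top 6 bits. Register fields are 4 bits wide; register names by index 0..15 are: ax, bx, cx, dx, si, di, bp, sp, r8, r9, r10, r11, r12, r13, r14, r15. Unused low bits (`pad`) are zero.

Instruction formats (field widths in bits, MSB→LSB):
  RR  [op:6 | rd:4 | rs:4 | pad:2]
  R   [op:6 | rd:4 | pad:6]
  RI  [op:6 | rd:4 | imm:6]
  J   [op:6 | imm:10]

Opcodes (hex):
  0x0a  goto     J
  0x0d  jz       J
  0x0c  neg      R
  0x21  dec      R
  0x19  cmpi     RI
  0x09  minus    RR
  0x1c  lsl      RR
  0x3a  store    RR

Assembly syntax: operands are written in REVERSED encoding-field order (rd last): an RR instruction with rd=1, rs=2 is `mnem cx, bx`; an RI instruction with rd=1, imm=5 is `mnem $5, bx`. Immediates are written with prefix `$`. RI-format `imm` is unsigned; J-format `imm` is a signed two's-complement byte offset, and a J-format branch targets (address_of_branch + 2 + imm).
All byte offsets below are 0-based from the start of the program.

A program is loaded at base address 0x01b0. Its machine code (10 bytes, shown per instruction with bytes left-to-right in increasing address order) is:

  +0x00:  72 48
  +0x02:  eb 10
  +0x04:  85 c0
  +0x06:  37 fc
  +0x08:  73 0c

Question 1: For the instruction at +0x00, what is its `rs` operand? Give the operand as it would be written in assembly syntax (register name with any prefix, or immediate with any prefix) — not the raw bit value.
+0x00: 72 48 ⇒ word 0x7248 (big)
  op=0x7248>>10=0x1c ⇒ lsl (RR)
  rd: (w>>6)&0xf=0x9 → r9
  rs: (w>>2)&0xf=0x2 → cx

cx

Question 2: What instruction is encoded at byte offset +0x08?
off 0x08: read 73 0c as big → 0x730c
  opcode bits[15:10]=0x1c: lsl/RR
  rd@[9:6]=0xc ⇒ r12
  rs@[5:2]=0x3 ⇒ dx

lsl dx, r12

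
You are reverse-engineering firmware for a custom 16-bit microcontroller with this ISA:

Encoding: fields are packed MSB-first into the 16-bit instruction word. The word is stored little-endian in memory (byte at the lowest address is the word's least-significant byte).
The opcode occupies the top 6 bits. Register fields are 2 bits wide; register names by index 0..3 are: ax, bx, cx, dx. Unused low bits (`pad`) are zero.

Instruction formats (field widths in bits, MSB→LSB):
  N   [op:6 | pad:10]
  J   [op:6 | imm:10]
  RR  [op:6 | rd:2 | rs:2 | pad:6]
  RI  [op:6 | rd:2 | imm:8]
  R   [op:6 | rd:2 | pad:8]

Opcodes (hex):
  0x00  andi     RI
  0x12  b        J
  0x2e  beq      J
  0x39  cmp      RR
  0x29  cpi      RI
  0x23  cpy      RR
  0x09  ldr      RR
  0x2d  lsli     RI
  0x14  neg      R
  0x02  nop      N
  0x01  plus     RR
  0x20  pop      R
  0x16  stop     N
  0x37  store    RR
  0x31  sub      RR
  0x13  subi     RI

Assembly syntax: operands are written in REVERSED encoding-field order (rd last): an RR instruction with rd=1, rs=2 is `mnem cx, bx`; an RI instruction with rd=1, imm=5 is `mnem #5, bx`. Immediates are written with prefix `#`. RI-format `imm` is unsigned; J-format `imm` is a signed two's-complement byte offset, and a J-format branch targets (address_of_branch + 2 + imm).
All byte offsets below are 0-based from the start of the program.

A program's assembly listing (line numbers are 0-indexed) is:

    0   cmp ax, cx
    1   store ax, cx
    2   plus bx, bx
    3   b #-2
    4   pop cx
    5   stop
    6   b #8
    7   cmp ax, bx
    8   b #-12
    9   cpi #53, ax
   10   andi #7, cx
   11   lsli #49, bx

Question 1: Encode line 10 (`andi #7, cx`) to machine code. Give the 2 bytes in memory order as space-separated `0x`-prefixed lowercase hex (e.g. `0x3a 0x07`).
10. andi fields op=0x0:6|rd=2:2|imm=7:8 → word 0207h → 07 02

0x07 0x02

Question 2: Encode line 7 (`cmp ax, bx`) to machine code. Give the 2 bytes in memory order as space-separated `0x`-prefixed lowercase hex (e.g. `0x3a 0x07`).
0x00 0xe5

7. cmp fields op=0x39:6|rd=1:2|rs=0:2|pad=0:6 → word e500h → 00 e5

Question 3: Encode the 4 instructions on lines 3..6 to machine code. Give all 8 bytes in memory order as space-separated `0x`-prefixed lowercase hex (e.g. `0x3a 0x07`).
L3: b op=0x12:6|imm=-2:10 ⇒ 0x4bfe ⇒ little fe 4b
L4: pop op=0x20:6|rd=2:2|pad=0:8 ⇒ 0x8200 ⇒ little 00 82
L5: stop op=0x16:6|pad=0:10 ⇒ 0x5800 ⇒ little 00 58
L6: b op=0x12:6|imm=8:10 ⇒ 0x4808 ⇒ little 08 48

0xfe 0x4b 0x00 0x82 0x00 0x58 0x08 0x48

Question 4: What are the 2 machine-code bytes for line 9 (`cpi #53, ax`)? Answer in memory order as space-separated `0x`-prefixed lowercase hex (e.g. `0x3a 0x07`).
9. cpi fields op=0x29:6|rd=0:2|imm=53:8 → word a435h → 35 a4

0x35 0xa4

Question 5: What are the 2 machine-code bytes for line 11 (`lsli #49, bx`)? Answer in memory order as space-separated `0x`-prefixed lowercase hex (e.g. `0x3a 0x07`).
0x31 0xb5

line 11 (lsli): pack op=0x2d:6|rd=1:2|imm=49:8 = 0xb531; little→ 31 b5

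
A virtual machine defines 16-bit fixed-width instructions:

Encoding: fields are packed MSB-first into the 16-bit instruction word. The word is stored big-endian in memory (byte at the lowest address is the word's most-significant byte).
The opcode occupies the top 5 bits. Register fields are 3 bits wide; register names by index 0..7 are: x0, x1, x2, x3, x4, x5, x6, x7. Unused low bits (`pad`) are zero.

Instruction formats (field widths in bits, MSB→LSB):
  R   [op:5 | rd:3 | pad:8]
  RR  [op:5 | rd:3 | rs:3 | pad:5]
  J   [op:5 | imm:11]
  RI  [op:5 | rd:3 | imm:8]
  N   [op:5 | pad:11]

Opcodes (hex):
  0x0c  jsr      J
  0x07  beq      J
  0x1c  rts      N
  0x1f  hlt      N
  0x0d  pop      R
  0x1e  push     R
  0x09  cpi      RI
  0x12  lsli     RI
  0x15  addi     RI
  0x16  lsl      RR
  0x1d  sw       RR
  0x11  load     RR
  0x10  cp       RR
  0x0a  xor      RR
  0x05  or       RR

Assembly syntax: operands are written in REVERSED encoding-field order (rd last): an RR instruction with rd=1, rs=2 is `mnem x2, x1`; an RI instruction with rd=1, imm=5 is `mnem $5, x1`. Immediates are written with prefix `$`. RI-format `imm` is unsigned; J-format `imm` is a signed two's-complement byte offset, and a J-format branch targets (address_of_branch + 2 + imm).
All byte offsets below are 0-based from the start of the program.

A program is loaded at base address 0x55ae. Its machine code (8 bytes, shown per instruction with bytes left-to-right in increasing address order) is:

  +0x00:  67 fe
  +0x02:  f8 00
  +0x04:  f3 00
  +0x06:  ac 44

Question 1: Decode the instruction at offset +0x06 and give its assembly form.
+0x06: ac 44 ⇒ word 0xac44 (big)
  opcode bits[15:11]=0x15: addi/RI
  rd@[10:8]=0x4 ⇒ x4
  imm@[7:0]=0x44 ⇒ $68

addi $68, x4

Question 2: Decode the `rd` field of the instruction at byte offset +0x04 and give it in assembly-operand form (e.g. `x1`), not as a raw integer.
@+04  big-endian(f3 00) = 0xf300
  opcode bits[15:11]=0x1e: push/R
  [10:8] rd=3 = x3

x3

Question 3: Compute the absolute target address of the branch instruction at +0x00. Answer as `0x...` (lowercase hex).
+0x00: 67 fe ⇒ word 0x67fe (big)
  op=0x67fe>>11=0xc ⇒ jsr (J)
  imm: (w>>0)&0x7ff=0x7fe (s11→-2) → $-2
  target = base 0x55ae + off 0x00 + 2 + imm -2 = 0x55ae

0x55ae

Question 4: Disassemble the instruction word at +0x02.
+0x02: f8 00 ⇒ word 0xf800 (big)
  op=0xf800>>11=0x1f ⇒ hlt (N)

hlt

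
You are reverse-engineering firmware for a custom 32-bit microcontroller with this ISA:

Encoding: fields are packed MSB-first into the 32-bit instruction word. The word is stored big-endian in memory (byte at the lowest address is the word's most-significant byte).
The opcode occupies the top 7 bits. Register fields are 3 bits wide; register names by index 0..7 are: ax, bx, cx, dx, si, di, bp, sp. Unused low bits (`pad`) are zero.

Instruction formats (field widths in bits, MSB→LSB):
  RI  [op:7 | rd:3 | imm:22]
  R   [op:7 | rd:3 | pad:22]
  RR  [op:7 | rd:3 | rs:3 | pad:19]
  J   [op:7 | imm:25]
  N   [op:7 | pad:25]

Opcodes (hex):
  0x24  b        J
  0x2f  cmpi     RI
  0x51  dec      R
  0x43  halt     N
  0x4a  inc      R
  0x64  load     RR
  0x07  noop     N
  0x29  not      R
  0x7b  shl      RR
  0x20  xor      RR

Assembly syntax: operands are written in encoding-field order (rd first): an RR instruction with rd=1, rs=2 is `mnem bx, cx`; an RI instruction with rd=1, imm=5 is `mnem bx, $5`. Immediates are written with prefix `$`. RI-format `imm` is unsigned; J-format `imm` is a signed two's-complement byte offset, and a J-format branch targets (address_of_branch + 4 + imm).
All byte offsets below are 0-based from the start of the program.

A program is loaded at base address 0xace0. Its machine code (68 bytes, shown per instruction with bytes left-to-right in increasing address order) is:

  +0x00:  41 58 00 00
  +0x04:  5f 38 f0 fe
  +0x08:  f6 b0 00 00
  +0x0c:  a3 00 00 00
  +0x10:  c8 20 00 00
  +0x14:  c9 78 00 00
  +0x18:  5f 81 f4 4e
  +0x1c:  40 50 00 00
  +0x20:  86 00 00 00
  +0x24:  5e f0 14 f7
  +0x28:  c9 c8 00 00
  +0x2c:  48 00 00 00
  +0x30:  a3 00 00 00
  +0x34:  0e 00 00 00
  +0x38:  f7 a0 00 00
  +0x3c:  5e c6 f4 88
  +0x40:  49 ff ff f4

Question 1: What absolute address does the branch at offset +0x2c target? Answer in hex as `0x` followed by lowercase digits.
0xad10

[2c] 48 00 00 00 → 0x48000000
  op=0x48000000>>25=0x24 ⇒ b (J)
  [24:0] imm=0 = $0
  target = base 0xace0 + off 0x2c + 4 + imm 0 = 0xad10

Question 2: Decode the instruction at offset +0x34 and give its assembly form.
+0x34: 0e 00 00 00 ⇒ word 0x0e000000 (big)
  op=0x0e000000>>25=0x7 ⇒ noop (N)

noop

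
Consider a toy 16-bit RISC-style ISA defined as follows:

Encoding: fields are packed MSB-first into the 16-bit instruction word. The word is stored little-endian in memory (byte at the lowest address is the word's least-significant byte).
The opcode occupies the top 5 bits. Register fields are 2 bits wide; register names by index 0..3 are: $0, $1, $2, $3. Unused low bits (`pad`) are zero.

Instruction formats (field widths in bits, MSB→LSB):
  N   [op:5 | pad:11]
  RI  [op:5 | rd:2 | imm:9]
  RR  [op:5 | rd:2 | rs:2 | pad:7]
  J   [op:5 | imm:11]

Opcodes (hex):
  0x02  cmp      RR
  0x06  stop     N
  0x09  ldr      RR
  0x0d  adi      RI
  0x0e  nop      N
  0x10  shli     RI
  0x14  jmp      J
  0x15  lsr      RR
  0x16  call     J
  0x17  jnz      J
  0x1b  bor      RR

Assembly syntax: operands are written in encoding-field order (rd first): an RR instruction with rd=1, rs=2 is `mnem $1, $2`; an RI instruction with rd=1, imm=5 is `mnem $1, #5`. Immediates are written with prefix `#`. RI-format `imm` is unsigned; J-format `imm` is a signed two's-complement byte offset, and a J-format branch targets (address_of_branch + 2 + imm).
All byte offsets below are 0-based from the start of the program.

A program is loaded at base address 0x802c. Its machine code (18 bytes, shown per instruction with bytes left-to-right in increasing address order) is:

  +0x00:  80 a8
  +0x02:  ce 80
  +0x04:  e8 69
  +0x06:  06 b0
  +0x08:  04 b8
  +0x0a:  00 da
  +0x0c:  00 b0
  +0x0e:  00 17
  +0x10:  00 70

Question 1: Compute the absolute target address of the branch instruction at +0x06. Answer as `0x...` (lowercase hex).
[06] 06 b0 → 0xb006
  opcode bits[15:11]=0x16: call/J
  imm: (w>>0)&0x7ff=0x6 → #6
  target = base 0x802c + off 0x06 + 2 + imm 6 = 0x803a

0x803a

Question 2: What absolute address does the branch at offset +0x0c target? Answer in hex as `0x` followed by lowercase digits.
0x803a

[0c] 00 b0 → 0xb000
  op=0xb000>>11=0x16 ⇒ call (J)
  [10:0] imm=0 = #0
  target = base 0x802c + off 0x0c + 2 + imm 0 = 0x803a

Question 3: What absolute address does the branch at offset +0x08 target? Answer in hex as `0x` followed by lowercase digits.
0x803a

+0x08: 04 b8 ⇒ word 0xb804 (little)
  op=0xb804>>11=0x17 ⇒ jnz (J)
  imm@[10:0]=0x4 ⇒ #4
  target = base 0x802c + off 0x08 + 2 + imm 4 = 0x803a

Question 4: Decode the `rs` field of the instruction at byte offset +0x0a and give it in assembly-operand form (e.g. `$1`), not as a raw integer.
$0

@+0a  little-endian(00 da) = 0xda00
  top 5b → 0x1b → bor [RR]
  [10:9] rd=1 = $1
  [8:7] rs=0 = $0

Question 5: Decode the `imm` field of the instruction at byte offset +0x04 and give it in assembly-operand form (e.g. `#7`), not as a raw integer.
off 0x04: read e8 69 as little → 0x69e8
  opcode bits[15:11]=0xd: adi/RI
  rd@[10:9]=0x0 ⇒ $0
  imm@[8:0]=0x1e8 ⇒ #488

#488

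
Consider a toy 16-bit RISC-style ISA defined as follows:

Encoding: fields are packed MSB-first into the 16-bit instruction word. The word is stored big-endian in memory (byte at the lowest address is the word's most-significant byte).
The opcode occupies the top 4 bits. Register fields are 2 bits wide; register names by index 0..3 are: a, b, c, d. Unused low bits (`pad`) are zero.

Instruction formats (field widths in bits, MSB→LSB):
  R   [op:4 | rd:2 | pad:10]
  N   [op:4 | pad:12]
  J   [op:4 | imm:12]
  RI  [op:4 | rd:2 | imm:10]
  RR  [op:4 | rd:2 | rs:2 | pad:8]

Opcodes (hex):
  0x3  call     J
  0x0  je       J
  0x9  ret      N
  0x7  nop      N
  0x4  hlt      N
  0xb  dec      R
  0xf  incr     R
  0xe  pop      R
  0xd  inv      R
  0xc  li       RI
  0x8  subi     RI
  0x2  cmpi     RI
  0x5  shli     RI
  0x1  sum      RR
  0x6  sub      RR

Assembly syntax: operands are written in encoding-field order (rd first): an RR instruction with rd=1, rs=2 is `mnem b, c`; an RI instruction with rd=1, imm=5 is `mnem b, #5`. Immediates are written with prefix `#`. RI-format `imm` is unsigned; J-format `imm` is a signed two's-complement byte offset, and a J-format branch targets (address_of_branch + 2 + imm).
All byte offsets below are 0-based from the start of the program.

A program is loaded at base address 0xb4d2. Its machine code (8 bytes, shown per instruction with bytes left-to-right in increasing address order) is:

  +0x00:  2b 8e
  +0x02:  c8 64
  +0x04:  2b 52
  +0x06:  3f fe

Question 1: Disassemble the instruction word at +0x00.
cmpi c, #910

[00] 2b 8e → 0x2b8e
  op=0x2b8e>>12=0x2 ⇒ cmpi (RI)
  rd: (w>>10)&0x3=0x2 → c
  imm: (w>>0)&0x3ff=0x38e → #910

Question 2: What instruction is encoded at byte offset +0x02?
+0x02: c8 64 ⇒ word 0xc864 (big)
  top 4b → 0xc → li [RI]
  rd: (w>>10)&0x3=0x2 → c
  imm: (w>>0)&0x3ff=0x64 → #100

li c, #100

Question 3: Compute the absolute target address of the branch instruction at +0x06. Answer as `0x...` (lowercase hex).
+0x06: 3f fe ⇒ word 0x3ffe (big)
  top 4b → 0x3 → call [J]
  imm@[11:0]=0xffe (s12→-2) ⇒ #-2
  target = base 0xb4d2 + off 0x06 + 2 + imm -2 = 0xb4d8

0xb4d8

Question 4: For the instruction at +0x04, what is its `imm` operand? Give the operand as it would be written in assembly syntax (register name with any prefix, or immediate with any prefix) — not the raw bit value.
[04] 2b 52 → 0x2b52
  op=0x2b52>>12=0x2 ⇒ cmpi (RI)
  rd@[11:10]=0x2 ⇒ c
  imm@[9:0]=0x352 ⇒ #850

#850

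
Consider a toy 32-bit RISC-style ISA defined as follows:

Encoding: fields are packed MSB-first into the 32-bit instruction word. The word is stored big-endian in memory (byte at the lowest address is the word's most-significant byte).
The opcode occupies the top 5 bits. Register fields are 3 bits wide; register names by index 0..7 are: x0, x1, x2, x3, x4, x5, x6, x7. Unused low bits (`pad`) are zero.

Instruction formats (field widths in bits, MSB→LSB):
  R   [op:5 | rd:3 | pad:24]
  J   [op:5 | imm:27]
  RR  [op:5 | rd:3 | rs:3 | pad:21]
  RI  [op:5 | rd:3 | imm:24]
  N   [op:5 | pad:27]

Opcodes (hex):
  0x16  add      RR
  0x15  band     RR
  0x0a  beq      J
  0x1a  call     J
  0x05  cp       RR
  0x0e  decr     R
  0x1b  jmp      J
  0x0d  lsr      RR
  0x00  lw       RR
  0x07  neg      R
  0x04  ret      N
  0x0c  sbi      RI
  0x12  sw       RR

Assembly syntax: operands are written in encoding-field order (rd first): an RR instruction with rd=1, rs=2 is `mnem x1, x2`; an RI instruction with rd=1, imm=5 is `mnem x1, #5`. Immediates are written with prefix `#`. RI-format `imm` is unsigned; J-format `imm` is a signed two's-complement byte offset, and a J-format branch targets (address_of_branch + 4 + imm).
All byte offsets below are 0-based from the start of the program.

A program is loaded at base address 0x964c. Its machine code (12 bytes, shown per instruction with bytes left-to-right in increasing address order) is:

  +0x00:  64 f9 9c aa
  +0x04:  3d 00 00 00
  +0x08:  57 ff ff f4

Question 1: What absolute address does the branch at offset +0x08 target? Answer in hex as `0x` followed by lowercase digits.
0x964c

[08] 57 ff ff f4 → 0x57fffff4
  op=0x57fffff4>>27=0xa ⇒ beq (J)
  imm: (w>>0)&0x7ffffff=0x7fffff4 (s27→-12) → #-12
  target = base 0x964c + off 0x08 + 4 + imm -12 = 0x964c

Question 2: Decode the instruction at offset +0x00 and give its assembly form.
off 0x00: read 64 f9 9c aa as big → 0x64f99caa
  top 5b → 0xc → sbi [RI]
  rd: (w>>24)&0x7=0x4 → x4
  imm: (w>>0)&0xffffff=0xf99caa → #16358570

sbi x4, #16358570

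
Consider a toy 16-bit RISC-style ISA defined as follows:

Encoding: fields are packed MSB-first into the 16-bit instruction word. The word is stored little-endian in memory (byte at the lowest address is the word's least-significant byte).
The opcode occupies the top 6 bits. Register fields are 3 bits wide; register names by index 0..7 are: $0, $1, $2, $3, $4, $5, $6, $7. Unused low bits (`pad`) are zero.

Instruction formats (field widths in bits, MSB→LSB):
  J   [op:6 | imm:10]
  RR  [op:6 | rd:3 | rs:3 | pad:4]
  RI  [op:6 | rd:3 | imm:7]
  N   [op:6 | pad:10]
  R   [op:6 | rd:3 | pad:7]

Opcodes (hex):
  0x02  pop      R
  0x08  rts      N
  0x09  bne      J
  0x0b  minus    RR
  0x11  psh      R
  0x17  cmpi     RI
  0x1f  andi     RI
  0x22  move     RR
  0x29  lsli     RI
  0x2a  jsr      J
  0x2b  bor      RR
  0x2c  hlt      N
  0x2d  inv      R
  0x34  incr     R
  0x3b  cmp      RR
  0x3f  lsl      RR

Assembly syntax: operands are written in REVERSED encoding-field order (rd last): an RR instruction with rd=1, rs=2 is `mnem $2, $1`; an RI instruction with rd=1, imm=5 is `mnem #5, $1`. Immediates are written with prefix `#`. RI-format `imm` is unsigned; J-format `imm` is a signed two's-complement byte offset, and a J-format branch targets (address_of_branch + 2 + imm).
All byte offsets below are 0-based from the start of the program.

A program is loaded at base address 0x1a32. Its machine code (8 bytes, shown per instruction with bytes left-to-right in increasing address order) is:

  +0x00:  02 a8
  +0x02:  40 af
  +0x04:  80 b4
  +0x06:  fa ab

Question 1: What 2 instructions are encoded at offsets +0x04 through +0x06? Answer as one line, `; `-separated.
+0x04: 80 b4 ⇒ word 0xb480 (little)
  opcode bits[15:10]=0x2d: inv/R
  [9:7] rd=1 = $1
+0x06: fa ab ⇒ word 0xabfa (little)
  opcode bits[15:10]=0x2a: jsr/J
  [9:0] imm=1018 (s10→-6) = #-6

inv $1; jsr #-6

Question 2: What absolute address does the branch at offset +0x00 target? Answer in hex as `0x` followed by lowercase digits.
0x1a36

[00] 02 a8 → 0xa802
  top 6b → 0x2a → jsr [J]
  imm@[9:0]=0x2 ⇒ #2
  target = base 0x1a32 + off 0x00 + 2 + imm 2 = 0x1a36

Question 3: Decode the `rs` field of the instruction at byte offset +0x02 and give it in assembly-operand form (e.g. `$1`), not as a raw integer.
@+02  little-endian(40 af) = 0xaf40
  opcode bits[15:10]=0x2b: bor/RR
  [9:7] rd=6 = $6
  [6:4] rs=4 = $4

$4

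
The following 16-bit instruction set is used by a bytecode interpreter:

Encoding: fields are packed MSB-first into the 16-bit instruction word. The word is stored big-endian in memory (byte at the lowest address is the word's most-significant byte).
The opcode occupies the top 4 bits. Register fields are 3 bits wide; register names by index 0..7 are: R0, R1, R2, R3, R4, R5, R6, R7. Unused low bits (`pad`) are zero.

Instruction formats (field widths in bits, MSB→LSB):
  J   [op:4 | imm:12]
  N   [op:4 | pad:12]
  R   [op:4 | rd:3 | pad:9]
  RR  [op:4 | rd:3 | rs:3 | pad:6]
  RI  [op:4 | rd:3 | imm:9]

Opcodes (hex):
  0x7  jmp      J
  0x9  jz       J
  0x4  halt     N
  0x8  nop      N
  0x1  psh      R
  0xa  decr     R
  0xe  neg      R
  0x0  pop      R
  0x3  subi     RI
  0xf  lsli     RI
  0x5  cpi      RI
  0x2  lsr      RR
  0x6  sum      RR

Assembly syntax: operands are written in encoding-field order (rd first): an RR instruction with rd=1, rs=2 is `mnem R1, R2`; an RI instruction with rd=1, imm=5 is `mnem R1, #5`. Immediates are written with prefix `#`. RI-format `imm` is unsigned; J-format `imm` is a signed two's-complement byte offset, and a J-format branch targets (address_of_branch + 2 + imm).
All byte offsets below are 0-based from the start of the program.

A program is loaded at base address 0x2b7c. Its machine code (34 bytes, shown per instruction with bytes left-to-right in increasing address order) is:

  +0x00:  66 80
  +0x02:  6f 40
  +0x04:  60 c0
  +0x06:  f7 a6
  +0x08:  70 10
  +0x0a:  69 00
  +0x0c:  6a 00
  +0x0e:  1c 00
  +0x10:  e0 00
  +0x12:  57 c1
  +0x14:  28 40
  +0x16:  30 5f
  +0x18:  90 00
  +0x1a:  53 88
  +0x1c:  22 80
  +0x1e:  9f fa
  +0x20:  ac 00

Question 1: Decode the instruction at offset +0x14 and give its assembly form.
@+14  big-endian(28 40) = 0x2840
  op=0x2840>>12=0x2 ⇒ lsr (RR)
  [11:9] rd=4 = R4
  [8:6] rs=1 = R1

lsr R4, R1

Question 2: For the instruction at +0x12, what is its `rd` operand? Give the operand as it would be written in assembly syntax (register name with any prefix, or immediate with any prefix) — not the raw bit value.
R3

@+12  big-endian(57 c1) = 0x57c1
  opcode bits[15:12]=0x5: cpi/RI
  [11:9] rd=3 = R3
  [8:0] imm=449 = #449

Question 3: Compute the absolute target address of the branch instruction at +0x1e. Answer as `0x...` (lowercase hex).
[1e] 9f fa → 0x9ffa
  opcode bits[15:12]=0x9: jz/J
  imm: (w>>0)&0xfff=0xffa (s12→-6) → #-6
  target = base 0x2b7c + off 0x1e + 2 + imm -6 = 0x2b96

0x2b96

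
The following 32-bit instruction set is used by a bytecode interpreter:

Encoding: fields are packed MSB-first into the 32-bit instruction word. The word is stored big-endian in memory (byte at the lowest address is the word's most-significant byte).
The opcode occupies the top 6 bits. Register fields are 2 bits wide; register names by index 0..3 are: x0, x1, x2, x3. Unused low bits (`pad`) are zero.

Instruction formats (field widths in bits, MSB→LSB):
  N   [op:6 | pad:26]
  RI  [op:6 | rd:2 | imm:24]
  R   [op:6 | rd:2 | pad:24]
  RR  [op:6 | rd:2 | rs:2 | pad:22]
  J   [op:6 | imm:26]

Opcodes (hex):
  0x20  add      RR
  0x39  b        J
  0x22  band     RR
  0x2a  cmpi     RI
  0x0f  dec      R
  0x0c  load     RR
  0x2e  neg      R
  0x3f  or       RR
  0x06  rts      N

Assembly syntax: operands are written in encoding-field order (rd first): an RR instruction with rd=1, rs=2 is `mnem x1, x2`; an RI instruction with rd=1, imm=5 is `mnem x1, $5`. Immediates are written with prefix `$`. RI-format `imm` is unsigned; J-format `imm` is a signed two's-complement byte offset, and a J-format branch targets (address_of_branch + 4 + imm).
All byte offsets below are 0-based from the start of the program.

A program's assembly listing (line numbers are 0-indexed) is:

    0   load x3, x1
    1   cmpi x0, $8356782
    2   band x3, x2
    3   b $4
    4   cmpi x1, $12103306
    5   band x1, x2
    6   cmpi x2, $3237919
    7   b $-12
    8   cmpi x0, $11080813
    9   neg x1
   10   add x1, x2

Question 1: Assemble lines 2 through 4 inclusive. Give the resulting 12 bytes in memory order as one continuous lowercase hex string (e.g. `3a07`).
8b800000e4000004a9b8ae8a

L2: band op=0x22:6|rd=3:2|rs=2:2|pad=0:22 ⇒ 0x8b800000 ⇒ big 8b 80 00 00
L3: b op=0x39:6|imm=4:26 ⇒ 0xe4000004 ⇒ big e4 00 00 04
L4: cmpi op=0x2a:6|rd=1:2|imm=12103306:24 ⇒ 0xa9b8ae8a ⇒ big a9 b8 ae 8a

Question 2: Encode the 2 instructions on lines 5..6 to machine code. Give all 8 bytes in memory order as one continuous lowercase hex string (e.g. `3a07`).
5. band fields op=0x22:6|rd=1:2|rs=2:2|pad=0:22 → word 89800000h → 89 80 00 00
6. cmpi fields op=0x2a:6|rd=2:2|imm=3237919:24 → word aa31681fh → aa 31 68 1f

89800000aa31681f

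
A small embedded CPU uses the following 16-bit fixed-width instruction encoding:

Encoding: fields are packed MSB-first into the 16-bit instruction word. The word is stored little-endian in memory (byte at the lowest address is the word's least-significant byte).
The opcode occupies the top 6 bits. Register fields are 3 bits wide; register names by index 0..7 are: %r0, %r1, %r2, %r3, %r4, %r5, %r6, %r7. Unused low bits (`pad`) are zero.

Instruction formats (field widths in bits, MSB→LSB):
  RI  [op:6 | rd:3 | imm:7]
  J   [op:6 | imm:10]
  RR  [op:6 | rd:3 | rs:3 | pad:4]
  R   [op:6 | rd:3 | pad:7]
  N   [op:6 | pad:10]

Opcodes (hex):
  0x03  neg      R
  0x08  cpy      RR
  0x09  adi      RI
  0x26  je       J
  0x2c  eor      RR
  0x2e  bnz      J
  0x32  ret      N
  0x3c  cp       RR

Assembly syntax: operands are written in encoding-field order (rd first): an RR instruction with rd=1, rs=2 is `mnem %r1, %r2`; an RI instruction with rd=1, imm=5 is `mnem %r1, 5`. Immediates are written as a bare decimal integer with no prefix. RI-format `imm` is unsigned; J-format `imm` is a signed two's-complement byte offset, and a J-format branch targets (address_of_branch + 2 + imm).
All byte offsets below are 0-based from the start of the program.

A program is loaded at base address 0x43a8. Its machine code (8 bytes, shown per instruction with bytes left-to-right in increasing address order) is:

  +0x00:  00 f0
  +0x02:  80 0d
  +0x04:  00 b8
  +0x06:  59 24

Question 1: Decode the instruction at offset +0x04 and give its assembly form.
[04] 00 b8 → 0xb800
  opcode bits[15:10]=0x2e: bnz/J
  imm@[9:0]=0x0 ⇒ 0

bnz 0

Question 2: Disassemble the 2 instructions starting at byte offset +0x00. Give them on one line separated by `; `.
cp %r0, %r0; neg %r3

off 0x00: read 00 f0 as little → 0xf000
  top 6b → 0x3c → cp [RR]
  rd@[9:7]=0x0 ⇒ %r0
  rs@[6:4]=0x0 ⇒ %r0
off 0x02: read 80 0d as little → 0x0d80
  top 6b → 0x3 → neg [R]
  rd@[9:7]=0x3 ⇒ %r3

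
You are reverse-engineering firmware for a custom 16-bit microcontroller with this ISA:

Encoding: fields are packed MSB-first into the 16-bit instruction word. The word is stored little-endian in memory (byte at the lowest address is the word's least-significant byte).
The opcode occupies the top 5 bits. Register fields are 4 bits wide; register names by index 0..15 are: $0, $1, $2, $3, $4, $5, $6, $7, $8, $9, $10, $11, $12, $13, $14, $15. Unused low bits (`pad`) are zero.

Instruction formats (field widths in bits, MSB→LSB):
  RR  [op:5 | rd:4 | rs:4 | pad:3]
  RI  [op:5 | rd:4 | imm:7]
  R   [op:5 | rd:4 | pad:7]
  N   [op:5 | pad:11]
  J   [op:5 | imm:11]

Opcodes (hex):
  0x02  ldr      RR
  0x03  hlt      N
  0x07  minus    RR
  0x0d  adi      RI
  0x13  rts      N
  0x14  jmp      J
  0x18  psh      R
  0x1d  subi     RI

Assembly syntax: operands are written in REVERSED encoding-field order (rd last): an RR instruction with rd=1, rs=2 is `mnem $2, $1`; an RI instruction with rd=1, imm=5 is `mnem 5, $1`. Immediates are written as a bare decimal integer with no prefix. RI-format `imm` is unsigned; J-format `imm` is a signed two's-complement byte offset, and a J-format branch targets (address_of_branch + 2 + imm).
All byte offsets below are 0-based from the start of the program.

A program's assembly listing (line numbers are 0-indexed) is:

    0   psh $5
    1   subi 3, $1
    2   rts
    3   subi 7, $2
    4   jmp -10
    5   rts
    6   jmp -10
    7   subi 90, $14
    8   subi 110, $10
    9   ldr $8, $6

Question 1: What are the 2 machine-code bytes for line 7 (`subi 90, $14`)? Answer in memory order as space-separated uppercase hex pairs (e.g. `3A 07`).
5A EF

line 7 (subi): pack op=0x1d:5|rd=14:4|imm=90:7 = 0xef5a; little→ 5a ef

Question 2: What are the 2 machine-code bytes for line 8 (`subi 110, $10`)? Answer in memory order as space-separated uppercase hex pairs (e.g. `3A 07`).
6E ED

line 8 (subi): pack op=0x1d:5|rd=10:4|imm=110:7 = 0xed6e; little→ 6e ed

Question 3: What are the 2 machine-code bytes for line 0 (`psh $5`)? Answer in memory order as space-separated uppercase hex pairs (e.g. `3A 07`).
line 0 (psh): pack op=0x18:5|rd=5:4|pad=0:7 = 0xc280; little→ 80 c2

80 C2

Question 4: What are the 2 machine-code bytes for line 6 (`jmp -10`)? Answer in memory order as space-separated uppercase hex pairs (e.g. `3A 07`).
F6 A7

L6: jmp op=0x14:5|imm=-10:11 ⇒ 0xa7f6 ⇒ little f6 a7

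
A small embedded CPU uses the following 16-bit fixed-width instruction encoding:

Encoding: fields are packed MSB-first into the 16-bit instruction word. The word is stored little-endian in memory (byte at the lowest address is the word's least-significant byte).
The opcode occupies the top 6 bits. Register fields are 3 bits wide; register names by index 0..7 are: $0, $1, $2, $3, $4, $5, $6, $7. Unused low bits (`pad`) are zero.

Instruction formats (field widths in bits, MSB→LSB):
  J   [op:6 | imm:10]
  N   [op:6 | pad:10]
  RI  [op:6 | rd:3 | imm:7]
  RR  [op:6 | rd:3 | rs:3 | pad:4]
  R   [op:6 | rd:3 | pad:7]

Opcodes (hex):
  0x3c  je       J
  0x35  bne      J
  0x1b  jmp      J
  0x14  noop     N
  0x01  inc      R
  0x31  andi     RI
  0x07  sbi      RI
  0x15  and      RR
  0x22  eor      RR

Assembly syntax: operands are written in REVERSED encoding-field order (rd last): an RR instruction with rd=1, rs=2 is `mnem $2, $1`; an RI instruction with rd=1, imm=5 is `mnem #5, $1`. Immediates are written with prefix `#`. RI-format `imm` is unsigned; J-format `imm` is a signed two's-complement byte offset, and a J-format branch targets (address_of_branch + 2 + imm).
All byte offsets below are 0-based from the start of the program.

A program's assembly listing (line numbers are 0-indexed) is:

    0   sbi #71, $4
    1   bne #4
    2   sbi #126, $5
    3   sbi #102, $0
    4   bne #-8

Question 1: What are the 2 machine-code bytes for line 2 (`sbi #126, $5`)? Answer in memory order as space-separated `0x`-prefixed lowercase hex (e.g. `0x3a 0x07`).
0xfe 0x1e

2. sbi fields op=0x7:6|rd=5:3|imm=126:7 → word 1efeh → fe 1e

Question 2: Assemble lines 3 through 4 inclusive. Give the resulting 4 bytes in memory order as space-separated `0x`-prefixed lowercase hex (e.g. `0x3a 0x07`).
0x66 0x1c 0xf8 0xd7

3. sbi fields op=0x7:6|rd=0:3|imm=102:7 → word 1c66h → 66 1c
4. bne fields op=0x35:6|imm=-8:10 → word d7f8h → f8 d7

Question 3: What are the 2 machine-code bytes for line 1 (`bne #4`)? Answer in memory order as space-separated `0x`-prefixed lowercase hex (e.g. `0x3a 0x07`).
0x04 0xd4

line 1 (bne): pack op=0x35:6|imm=4:10 = 0xd404; little→ 04 d4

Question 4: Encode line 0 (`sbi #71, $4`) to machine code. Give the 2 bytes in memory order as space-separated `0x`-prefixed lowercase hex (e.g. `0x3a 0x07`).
L0: sbi op=0x7:6|rd=4:3|imm=71:7 ⇒ 0x1e47 ⇒ little 47 1e

0x47 0x1e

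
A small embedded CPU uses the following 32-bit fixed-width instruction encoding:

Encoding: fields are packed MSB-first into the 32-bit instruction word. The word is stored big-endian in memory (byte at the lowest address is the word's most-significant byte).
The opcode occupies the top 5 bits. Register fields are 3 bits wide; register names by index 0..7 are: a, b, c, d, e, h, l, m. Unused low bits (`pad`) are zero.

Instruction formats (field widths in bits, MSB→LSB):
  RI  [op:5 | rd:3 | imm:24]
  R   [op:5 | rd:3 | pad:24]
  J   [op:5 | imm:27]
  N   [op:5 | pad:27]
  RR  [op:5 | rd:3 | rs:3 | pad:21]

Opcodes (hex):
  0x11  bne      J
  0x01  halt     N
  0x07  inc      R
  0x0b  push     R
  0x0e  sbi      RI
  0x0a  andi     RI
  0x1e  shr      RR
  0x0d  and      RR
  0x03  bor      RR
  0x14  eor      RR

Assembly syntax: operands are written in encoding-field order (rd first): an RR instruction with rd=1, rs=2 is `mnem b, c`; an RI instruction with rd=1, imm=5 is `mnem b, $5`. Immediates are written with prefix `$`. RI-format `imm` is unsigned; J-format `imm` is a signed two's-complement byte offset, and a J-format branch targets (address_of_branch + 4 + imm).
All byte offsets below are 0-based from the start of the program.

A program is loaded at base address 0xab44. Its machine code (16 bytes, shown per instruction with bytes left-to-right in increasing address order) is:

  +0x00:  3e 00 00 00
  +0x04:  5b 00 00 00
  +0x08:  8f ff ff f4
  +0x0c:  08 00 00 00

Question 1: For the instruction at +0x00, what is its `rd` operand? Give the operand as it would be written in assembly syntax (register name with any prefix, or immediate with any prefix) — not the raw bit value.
+0x00: 3e 00 00 00 ⇒ word 0x3e000000 (big)
  top 5b → 0x7 → inc [R]
  [26:24] rd=6 = l

l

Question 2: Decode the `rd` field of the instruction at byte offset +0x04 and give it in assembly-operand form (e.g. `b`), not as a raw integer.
d

@+04  big-endian(5b 00 00 00) = 0x5b000000
  opcode bits[31:27]=0xb: push/R
  rd: (w>>24)&0x7=0x3 → d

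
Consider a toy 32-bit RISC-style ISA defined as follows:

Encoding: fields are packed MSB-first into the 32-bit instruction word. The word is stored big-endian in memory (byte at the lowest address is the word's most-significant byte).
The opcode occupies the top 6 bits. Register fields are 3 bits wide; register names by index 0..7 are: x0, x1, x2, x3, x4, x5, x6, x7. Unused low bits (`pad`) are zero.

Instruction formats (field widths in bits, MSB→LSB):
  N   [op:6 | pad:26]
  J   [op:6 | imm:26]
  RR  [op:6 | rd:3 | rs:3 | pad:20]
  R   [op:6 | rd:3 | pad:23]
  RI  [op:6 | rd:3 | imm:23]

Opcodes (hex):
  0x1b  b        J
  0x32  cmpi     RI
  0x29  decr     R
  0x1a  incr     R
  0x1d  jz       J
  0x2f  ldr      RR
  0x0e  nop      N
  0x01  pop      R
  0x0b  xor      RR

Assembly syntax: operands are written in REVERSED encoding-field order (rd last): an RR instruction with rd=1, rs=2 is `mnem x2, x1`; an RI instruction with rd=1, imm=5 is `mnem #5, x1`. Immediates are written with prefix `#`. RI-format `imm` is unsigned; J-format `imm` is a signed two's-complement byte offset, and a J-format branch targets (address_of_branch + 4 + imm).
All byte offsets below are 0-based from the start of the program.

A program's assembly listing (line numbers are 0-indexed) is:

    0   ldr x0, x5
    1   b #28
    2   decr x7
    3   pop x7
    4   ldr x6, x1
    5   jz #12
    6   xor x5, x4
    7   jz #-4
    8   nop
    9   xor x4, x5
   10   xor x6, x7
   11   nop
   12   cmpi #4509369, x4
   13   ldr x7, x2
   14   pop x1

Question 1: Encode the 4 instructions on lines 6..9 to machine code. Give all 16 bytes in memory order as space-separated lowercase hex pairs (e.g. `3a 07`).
6. xor fields op=0xb:6|rd=4:3|rs=5:3|pad=0:20 → word 2e500000h → 2e 50 00 00
7. jz fields op=0x1d:6|imm=-4:26 → word 77fffffch → 77 ff ff fc
8. nop fields op=0xe:6|pad=0:26 → word 38000000h → 38 00 00 00
9. xor fields op=0xb:6|rd=5:3|rs=4:3|pad=0:20 → word 2ec00000h → 2e c0 00 00

2e 50 00 00 77 ff ff fc 38 00 00 00 2e c0 00 00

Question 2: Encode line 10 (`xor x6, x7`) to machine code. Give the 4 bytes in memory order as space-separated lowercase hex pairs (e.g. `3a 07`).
10. xor fields op=0xb:6|rd=7:3|rs=6:3|pad=0:20 → word 2fe00000h → 2f e0 00 00

2f e0 00 00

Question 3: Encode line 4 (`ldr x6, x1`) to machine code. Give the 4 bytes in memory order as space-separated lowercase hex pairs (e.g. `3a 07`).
line 4 (ldr): pack op=0x2f:6|rd=1:3|rs=6:3|pad=0:20 = 0xbce00000; big→ bc e0 00 00

bc e0 00 00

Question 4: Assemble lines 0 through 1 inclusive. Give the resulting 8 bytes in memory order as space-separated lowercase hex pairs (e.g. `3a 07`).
L0: ldr op=0x2f:6|rd=5:3|rs=0:3|pad=0:20 ⇒ 0xbe800000 ⇒ big be 80 00 00
L1: b op=0x1b:6|imm=28:26 ⇒ 0x6c00001c ⇒ big 6c 00 00 1c

be 80 00 00 6c 00 00 1c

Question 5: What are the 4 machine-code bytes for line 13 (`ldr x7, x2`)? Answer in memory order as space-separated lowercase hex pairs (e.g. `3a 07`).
bd 70 00 00

L13: ldr op=0x2f:6|rd=2:3|rs=7:3|pad=0:20 ⇒ 0xbd700000 ⇒ big bd 70 00 00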